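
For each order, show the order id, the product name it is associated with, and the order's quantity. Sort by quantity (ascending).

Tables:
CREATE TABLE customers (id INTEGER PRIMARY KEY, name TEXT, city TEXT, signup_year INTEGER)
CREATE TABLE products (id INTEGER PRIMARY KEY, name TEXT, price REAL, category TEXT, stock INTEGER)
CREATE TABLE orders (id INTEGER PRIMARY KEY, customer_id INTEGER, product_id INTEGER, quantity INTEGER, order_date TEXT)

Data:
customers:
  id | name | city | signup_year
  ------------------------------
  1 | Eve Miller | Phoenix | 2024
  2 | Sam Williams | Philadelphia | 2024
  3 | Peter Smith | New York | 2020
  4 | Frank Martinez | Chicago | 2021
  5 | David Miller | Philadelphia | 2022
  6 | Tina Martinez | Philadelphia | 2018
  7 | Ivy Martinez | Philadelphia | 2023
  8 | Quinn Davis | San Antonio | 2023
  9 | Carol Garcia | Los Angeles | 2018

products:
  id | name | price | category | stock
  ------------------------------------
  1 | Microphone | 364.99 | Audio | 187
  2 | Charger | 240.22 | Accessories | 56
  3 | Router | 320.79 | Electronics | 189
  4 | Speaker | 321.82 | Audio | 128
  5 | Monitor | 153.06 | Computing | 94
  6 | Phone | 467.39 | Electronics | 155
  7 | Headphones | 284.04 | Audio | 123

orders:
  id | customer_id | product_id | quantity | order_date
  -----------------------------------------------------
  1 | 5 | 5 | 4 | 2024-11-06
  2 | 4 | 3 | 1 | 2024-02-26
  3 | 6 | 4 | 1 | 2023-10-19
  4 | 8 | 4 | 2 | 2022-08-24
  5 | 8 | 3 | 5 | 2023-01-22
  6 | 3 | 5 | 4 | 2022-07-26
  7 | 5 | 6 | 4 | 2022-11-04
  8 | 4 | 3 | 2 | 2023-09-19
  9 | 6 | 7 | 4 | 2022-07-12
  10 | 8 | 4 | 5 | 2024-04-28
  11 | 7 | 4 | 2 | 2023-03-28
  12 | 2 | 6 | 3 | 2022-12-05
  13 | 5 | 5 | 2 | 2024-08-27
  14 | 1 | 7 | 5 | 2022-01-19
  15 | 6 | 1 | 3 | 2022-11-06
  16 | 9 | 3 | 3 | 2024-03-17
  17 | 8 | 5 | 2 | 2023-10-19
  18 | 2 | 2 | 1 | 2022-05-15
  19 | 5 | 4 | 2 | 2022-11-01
SELECT c.id, p.name AS product, c.quantity FROM orders c JOIN products p ON c.product_id = p.id ORDER BY c.quantity ASC

Execution result:
id | product | quantity
2 | Router | 1
3 | Speaker | 1
18 | Charger | 1
4 | Speaker | 2
8 | Router | 2
11 | Speaker | 2
13 | Monitor | 2
17 | Monitor | 2
19 | Speaker | 2
12 | Phone | 3
15 | Microphone | 3
16 | Router | 3
1 | Monitor | 4
6 | Monitor | 4
7 | Phone | 4
9 | Headphones | 4
5 | Router | 5
10 | Speaker | 5
14 | Headphones | 5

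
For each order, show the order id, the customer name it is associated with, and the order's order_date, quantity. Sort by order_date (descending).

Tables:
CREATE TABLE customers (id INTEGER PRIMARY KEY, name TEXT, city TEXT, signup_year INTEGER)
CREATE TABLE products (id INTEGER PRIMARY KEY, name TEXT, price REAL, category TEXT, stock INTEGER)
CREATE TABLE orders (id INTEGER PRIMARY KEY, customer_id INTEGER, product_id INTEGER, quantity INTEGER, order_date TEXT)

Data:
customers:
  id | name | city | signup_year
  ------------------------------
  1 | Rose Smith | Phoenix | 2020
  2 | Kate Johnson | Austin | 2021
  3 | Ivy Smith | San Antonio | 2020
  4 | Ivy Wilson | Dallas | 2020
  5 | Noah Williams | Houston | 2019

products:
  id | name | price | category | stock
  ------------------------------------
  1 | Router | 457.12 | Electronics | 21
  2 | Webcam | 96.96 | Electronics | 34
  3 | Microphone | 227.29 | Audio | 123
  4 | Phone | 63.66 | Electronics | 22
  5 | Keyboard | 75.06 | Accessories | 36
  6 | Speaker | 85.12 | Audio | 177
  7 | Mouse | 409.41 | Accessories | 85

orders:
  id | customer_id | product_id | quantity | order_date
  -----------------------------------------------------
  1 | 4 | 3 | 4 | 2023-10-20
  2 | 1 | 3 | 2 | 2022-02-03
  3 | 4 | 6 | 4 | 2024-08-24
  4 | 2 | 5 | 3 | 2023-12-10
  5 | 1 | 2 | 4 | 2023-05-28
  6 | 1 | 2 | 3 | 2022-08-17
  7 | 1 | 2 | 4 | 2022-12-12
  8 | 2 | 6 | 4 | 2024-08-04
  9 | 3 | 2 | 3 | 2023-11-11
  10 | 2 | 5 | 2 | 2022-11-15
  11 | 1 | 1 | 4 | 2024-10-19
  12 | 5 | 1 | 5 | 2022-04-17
SELECT c.id, p.name AS customer, c.order_date, c.quantity FROM orders c JOIN customers p ON c.customer_id = p.id ORDER BY c.order_date DESC

Execution result:
id | customer | order_date | quantity
11 | Rose Smith | 2024-10-19 | 4
3 | Ivy Wilson | 2024-08-24 | 4
8 | Kate Johnson | 2024-08-04 | 4
4 | Kate Johnson | 2023-12-10 | 3
9 | Ivy Smith | 2023-11-11 | 3
1 | Ivy Wilson | 2023-10-20 | 4
5 | Rose Smith | 2023-05-28 | 4
7 | Rose Smith | 2022-12-12 | 4
10 | Kate Johnson | 2022-11-15 | 2
6 | Rose Smith | 2022-08-17 | 3
12 | Noah Williams | 2022-04-17 | 5
2 | Rose Smith | 2022-02-03 | 2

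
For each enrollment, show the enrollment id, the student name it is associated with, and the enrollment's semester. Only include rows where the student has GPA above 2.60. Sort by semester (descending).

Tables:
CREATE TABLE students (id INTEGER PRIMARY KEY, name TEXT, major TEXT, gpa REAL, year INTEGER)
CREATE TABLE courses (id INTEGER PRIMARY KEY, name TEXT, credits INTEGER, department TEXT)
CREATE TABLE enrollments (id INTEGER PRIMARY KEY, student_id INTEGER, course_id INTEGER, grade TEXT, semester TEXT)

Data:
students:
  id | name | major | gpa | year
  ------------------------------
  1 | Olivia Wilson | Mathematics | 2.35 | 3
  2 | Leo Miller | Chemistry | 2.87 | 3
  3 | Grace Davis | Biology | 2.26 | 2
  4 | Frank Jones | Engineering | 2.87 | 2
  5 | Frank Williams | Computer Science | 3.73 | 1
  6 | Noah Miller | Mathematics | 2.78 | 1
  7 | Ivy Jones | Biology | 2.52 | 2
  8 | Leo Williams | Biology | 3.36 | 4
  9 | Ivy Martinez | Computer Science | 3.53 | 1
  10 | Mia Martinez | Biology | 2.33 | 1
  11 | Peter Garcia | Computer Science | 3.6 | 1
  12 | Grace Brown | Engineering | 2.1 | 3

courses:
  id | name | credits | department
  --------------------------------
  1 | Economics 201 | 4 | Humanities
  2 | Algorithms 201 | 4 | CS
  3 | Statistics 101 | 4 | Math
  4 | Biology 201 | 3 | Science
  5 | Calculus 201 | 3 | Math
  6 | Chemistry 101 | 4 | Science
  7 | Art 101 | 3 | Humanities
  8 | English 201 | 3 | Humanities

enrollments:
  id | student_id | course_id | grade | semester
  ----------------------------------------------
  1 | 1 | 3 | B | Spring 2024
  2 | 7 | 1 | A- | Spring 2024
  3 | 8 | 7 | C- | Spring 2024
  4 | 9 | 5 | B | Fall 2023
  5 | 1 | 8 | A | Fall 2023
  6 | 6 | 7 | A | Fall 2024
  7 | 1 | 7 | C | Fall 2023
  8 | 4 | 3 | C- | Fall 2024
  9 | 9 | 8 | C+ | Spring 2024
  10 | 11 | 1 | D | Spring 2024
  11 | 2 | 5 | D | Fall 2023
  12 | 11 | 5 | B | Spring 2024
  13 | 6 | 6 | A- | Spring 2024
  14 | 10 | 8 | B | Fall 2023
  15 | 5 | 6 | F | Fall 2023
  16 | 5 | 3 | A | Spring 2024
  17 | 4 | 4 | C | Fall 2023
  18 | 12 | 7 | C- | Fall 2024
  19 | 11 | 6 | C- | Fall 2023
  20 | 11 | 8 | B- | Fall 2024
SELECT c.id, p.name AS student, c.semester FROM enrollments c JOIN students p ON c.student_id = p.id WHERE p.gpa > 2.6 ORDER BY c.semester DESC

Execution result:
id | student | semester
3 | Leo Williams | Spring 2024
9 | Ivy Martinez | Spring 2024
10 | Peter Garcia | Spring 2024
12 | Peter Garcia | Spring 2024
13 | Noah Miller | Spring 2024
16 | Frank Williams | Spring 2024
6 | Noah Miller | Fall 2024
8 | Frank Jones | Fall 2024
20 | Peter Garcia | Fall 2024
4 | Ivy Martinez | Fall 2023
11 | Leo Miller | Fall 2023
15 | Frank Williams | Fall 2023
17 | Frank Jones | Fall 2023
19 | Peter Garcia | Fall 2023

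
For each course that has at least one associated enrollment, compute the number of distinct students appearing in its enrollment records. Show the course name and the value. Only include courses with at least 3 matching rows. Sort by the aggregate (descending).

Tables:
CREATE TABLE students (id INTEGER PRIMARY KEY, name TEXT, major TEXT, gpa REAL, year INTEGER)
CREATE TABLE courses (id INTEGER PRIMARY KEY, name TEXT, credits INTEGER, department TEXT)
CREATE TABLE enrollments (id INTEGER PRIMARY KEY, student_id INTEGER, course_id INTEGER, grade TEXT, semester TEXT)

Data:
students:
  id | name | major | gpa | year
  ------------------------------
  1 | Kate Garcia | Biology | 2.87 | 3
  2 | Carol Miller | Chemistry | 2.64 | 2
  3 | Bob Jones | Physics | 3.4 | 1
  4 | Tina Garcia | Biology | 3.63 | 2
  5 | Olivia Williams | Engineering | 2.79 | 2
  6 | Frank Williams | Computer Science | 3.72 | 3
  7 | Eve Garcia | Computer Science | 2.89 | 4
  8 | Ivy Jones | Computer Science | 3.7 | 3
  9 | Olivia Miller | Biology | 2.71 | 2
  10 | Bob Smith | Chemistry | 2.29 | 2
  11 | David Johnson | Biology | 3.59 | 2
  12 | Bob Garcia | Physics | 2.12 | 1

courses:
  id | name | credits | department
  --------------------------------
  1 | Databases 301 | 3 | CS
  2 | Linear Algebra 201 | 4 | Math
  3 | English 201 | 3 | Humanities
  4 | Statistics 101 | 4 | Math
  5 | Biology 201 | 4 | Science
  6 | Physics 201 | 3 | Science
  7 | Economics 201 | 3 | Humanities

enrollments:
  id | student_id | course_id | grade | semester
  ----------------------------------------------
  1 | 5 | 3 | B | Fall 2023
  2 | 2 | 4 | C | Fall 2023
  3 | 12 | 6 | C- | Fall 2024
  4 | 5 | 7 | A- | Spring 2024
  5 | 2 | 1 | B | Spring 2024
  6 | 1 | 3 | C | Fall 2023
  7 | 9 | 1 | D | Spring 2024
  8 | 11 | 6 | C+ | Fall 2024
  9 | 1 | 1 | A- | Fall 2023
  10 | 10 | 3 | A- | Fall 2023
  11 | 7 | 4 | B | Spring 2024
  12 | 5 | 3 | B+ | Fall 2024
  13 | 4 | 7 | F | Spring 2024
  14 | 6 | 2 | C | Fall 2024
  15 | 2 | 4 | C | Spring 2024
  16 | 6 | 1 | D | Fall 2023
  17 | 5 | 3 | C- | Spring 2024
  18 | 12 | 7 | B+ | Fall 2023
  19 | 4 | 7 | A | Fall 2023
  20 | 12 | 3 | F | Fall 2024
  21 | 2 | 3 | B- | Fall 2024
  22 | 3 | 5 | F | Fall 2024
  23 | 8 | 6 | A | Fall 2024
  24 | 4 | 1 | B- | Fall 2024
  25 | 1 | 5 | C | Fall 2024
SELECT p.name, COUNT(DISTINCT c.student_id) AS distinct_student_count FROM enrollments c JOIN courses p ON c.course_id = p.id GROUP BY p.id, p.name HAVING COUNT(*) >= 3 ORDER BY distinct_student_count DESC

Execution result:
name | distinct_student_count
Databases 301 | 5
English 201 | 5
Physics 201 | 3
Economics 201 | 3
Statistics 101 | 2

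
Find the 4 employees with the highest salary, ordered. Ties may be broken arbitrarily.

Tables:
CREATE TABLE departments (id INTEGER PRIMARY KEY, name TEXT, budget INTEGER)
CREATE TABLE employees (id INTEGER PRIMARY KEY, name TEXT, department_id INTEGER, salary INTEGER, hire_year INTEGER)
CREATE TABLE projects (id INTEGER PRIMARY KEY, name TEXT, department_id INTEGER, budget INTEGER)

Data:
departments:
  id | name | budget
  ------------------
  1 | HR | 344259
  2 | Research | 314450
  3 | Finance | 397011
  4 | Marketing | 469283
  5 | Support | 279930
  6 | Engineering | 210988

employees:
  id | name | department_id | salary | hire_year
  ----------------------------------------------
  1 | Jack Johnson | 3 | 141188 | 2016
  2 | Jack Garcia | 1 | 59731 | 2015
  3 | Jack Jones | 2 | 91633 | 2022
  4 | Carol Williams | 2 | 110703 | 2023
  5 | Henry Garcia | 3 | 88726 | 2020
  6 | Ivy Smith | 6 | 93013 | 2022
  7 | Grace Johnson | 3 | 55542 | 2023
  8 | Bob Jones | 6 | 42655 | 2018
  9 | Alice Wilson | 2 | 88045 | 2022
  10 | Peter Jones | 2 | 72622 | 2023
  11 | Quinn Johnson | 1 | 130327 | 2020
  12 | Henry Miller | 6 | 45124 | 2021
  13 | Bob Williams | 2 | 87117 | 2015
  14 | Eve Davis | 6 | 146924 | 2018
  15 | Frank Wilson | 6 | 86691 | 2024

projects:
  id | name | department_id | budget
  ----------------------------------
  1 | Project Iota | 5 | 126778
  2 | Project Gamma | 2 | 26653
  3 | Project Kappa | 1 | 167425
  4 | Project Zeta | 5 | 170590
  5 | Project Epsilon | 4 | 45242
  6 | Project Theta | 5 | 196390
SELECT name, salary FROM employees ORDER BY salary DESC LIMIT 4

Execution result:
name | salary
Eve Davis | 146924
Jack Johnson | 141188
Quinn Johnson | 130327
Carol Williams | 110703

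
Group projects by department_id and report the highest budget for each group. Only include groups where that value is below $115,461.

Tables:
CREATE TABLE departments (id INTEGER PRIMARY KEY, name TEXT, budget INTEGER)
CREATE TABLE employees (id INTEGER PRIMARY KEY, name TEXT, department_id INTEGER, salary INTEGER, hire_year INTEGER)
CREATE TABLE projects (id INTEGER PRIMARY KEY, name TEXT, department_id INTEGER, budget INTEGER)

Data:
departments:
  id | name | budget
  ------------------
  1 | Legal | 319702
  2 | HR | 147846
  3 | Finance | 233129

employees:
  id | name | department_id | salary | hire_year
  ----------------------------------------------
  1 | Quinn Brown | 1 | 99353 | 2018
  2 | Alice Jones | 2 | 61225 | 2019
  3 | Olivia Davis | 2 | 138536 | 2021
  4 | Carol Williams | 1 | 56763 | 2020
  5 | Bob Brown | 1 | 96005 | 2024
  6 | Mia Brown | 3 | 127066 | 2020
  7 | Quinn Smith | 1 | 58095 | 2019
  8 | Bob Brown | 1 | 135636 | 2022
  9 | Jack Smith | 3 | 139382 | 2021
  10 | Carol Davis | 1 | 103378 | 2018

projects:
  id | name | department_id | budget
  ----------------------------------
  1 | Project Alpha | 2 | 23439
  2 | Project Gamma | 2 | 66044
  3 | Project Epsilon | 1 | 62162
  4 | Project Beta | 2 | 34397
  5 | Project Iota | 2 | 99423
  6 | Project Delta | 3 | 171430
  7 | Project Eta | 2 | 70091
SELECT department_id, MAX(budget) AS max_budget FROM projects GROUP BY department_id HAVING MAX(budget) < 115461

Execution result:
department_id | max_budget
1 | 62162
2 | 99423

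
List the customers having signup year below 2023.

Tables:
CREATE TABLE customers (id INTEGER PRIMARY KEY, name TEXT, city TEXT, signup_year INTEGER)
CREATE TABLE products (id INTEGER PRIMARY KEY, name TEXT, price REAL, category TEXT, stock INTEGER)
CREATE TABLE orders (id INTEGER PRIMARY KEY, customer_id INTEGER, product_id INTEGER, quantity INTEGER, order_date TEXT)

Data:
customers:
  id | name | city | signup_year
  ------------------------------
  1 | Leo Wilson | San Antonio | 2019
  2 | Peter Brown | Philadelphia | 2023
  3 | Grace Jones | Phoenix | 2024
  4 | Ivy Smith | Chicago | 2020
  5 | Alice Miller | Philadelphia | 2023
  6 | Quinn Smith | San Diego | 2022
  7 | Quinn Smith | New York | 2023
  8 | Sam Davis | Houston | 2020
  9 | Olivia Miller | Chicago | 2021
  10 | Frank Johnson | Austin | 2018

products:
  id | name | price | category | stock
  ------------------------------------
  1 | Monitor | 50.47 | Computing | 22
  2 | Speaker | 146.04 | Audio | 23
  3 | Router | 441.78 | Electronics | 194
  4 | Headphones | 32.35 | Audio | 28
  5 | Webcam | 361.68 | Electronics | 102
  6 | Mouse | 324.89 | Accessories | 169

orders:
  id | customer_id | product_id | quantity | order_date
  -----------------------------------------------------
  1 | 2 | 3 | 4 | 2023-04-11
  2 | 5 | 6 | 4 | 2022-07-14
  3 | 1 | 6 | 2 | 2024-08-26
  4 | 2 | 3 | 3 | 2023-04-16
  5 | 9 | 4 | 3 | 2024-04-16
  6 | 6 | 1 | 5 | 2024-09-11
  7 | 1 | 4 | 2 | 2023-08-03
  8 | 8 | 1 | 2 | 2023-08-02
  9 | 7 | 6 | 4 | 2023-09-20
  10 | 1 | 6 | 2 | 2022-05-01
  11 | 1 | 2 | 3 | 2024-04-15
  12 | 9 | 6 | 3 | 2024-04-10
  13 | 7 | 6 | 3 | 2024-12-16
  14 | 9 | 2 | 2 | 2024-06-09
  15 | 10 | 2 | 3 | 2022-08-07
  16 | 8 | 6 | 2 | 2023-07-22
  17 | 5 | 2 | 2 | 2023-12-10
SELECT name, signup_year FROM customers WHERE signup_year < 2023

Execution result:
name | signup_year
Leo Wilson | 2019
Ivy Smith | 2020
Quinn Smith | 2022
Sam Davis | 2020
Olivia Miller | 2021
Frank Johnson | 2018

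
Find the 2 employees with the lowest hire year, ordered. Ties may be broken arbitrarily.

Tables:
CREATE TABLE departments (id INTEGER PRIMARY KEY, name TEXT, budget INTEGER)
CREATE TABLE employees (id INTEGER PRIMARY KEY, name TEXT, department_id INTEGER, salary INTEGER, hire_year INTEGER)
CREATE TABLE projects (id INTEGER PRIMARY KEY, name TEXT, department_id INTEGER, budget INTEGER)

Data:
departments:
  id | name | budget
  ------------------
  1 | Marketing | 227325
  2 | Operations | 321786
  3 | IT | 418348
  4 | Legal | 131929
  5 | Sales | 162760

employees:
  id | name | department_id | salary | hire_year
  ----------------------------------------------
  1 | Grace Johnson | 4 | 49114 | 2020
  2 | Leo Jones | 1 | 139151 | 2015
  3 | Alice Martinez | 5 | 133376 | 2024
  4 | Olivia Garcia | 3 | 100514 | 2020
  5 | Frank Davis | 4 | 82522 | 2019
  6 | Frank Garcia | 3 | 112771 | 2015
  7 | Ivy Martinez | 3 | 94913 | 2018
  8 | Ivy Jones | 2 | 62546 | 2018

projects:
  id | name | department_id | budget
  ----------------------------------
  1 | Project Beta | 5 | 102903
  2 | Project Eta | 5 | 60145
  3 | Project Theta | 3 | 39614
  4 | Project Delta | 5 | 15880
SELECT name, hire_year FROM employees ORDER BY hire_year ASC LIMIT 2

Execution result:
name | hire_year
Leo Jones | 2015
Frank Garcia | 2015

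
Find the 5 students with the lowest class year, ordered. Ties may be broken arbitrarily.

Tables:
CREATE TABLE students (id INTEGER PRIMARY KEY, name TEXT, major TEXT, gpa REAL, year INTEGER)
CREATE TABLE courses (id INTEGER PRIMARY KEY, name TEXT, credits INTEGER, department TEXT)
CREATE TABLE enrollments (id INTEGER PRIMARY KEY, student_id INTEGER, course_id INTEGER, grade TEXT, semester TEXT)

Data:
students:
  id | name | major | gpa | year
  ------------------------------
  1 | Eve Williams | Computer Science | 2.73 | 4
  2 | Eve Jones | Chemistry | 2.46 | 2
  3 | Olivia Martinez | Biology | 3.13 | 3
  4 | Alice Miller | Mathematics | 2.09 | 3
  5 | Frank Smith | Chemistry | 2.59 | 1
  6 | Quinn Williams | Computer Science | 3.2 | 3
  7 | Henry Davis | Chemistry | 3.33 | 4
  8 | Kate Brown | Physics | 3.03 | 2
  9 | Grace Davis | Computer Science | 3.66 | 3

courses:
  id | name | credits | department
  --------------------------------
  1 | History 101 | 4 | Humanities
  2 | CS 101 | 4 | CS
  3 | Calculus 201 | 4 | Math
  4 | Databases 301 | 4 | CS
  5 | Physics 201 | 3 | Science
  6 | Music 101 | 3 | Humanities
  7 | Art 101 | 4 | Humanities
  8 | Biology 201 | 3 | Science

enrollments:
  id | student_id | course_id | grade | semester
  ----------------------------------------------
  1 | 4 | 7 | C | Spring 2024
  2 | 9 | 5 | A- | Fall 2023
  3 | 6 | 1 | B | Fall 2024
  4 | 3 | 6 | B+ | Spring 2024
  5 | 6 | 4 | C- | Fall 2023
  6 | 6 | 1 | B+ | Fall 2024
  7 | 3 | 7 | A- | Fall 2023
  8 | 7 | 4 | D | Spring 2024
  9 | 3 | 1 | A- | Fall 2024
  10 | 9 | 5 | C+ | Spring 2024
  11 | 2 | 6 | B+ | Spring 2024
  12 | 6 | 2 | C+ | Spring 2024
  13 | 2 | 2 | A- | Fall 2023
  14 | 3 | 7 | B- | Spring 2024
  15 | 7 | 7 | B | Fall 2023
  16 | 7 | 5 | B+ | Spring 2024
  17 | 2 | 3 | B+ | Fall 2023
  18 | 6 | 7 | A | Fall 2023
SELECT name, year FROM students ORDER BY year ASC LIMIT 5

Execution result:
name | year
Frank Smith | 1
Eve Jones | 2
Kate Brown | 2
Olivia Martinez | 3
Alice Miller | 3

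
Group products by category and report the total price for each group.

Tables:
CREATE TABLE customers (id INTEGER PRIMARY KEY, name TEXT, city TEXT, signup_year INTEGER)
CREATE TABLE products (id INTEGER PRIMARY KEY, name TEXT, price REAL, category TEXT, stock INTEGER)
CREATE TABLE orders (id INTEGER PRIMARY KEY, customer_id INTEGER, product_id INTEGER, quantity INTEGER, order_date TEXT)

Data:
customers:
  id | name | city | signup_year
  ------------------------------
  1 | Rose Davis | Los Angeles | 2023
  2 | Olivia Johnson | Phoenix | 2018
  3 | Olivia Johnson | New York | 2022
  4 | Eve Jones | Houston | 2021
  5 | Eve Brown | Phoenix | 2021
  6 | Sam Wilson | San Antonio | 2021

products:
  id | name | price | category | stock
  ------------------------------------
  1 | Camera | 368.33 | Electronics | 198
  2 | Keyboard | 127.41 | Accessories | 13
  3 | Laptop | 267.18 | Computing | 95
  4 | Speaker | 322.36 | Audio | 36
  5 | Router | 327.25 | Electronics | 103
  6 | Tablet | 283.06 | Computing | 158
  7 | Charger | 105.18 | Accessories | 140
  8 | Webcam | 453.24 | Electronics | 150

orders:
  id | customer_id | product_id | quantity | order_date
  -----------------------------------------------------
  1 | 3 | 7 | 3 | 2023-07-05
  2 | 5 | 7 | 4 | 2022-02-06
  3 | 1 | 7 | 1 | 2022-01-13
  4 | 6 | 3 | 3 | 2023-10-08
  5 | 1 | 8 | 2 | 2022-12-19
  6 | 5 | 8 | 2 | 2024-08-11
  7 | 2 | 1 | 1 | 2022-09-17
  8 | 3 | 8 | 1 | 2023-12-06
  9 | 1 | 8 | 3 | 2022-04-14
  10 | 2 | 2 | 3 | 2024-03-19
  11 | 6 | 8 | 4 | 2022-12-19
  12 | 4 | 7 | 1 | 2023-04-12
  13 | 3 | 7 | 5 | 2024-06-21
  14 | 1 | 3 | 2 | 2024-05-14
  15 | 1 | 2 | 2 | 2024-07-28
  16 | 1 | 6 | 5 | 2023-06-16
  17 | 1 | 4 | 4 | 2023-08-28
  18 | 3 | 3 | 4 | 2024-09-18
SELECT category, SUM(price) AS sum_price FROM products GROUP BY category

Execution result:
category | sum_price
Accessories | 232.59
Audio | 322.36
Computing | 550.24
Electronics | 1148.82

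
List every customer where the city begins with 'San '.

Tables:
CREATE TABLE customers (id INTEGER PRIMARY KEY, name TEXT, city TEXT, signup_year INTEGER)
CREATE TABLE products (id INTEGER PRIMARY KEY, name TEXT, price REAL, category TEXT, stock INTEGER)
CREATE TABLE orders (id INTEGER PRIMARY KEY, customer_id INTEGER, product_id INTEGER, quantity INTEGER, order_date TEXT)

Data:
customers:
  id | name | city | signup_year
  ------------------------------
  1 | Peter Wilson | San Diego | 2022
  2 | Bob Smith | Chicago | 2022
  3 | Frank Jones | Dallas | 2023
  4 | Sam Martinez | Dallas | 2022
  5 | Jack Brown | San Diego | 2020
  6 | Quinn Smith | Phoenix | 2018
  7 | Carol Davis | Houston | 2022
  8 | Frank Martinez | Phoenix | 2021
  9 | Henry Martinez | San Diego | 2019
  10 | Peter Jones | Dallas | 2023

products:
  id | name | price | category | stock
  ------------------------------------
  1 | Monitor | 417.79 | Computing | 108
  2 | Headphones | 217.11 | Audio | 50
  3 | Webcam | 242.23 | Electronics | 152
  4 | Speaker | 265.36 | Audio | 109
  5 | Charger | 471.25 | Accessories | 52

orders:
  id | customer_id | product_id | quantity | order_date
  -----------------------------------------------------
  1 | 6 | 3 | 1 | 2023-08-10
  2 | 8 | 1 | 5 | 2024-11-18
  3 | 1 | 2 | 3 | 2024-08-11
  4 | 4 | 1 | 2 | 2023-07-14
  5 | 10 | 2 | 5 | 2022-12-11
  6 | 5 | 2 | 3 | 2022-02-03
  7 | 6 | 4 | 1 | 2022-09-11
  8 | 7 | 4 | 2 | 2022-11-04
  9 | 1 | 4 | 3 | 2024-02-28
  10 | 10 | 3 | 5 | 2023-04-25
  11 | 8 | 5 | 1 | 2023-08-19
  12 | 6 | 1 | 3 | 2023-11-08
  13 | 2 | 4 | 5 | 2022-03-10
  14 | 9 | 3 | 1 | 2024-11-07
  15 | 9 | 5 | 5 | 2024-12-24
SELECT name, city FROM customers WHERE city LIKE 'San %'

Execution result:
name | city
Peter Wilson | San Diego
Jack Brown | San Diego
Henry Martinez | San Diego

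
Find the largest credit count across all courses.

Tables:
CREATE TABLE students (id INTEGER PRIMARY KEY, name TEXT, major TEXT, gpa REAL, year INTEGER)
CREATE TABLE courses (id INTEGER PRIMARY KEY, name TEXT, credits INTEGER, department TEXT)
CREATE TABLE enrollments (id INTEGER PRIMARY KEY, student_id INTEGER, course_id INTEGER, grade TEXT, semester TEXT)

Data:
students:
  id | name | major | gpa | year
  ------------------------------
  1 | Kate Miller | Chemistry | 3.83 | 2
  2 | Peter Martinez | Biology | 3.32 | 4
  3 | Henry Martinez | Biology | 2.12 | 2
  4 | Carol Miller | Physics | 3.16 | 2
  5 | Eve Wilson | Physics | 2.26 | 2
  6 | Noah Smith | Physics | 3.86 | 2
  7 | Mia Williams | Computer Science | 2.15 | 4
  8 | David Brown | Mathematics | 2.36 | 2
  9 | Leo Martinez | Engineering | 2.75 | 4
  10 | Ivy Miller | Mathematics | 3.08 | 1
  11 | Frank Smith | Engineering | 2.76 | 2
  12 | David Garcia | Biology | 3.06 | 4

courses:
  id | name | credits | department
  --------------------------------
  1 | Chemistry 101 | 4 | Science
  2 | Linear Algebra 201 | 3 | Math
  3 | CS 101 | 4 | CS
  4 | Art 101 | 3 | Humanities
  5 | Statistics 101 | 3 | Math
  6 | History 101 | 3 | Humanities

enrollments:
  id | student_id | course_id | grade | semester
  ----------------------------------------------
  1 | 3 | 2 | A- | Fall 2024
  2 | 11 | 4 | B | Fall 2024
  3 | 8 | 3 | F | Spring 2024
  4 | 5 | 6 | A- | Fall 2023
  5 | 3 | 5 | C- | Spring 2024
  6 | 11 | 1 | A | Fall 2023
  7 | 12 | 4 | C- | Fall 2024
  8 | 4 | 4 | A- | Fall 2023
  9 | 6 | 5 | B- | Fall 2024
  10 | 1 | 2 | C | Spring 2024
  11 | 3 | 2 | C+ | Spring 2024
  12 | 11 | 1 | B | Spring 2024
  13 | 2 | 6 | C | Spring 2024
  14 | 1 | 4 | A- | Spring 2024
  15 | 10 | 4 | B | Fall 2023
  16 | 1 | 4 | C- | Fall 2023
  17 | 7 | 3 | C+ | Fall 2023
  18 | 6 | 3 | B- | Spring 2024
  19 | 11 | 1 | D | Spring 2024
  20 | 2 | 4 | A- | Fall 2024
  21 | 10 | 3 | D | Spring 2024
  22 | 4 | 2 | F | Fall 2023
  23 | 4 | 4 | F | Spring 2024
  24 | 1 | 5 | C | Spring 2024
SELECT MAX(credits) FROM courses

Execution result:
4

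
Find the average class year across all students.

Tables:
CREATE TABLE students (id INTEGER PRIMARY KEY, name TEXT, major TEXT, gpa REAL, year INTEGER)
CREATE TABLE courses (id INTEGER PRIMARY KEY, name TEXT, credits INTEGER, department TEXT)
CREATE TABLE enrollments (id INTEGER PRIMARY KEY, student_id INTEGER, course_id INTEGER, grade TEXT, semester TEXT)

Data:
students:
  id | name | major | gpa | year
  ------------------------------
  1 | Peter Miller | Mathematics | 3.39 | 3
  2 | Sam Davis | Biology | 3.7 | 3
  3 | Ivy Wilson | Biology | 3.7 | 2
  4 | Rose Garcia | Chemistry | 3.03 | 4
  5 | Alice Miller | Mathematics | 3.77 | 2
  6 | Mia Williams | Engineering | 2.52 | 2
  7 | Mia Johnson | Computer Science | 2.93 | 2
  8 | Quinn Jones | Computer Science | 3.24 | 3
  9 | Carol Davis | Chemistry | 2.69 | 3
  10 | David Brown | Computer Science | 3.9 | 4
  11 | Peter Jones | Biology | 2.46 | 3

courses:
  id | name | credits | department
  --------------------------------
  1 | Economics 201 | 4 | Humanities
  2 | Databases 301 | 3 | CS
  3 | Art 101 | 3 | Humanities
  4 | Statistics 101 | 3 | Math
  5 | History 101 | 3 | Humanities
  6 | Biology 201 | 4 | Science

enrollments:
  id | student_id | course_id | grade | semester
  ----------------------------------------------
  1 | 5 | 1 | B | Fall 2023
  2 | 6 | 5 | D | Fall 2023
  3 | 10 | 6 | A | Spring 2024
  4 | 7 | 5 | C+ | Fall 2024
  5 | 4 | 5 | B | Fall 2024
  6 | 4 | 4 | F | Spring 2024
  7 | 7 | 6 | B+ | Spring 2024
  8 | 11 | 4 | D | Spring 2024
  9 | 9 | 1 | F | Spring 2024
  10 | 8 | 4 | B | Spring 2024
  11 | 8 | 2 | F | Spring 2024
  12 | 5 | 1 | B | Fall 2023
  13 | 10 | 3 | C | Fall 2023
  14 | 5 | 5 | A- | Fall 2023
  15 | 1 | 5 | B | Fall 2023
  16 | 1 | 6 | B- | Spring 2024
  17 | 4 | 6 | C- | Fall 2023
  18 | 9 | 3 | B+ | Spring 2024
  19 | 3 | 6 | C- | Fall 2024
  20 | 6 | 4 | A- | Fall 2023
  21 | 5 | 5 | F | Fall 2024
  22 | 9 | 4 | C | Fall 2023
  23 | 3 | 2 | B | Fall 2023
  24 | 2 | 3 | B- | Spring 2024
SELECT AVG(year) FROM students

Execution result:
2.82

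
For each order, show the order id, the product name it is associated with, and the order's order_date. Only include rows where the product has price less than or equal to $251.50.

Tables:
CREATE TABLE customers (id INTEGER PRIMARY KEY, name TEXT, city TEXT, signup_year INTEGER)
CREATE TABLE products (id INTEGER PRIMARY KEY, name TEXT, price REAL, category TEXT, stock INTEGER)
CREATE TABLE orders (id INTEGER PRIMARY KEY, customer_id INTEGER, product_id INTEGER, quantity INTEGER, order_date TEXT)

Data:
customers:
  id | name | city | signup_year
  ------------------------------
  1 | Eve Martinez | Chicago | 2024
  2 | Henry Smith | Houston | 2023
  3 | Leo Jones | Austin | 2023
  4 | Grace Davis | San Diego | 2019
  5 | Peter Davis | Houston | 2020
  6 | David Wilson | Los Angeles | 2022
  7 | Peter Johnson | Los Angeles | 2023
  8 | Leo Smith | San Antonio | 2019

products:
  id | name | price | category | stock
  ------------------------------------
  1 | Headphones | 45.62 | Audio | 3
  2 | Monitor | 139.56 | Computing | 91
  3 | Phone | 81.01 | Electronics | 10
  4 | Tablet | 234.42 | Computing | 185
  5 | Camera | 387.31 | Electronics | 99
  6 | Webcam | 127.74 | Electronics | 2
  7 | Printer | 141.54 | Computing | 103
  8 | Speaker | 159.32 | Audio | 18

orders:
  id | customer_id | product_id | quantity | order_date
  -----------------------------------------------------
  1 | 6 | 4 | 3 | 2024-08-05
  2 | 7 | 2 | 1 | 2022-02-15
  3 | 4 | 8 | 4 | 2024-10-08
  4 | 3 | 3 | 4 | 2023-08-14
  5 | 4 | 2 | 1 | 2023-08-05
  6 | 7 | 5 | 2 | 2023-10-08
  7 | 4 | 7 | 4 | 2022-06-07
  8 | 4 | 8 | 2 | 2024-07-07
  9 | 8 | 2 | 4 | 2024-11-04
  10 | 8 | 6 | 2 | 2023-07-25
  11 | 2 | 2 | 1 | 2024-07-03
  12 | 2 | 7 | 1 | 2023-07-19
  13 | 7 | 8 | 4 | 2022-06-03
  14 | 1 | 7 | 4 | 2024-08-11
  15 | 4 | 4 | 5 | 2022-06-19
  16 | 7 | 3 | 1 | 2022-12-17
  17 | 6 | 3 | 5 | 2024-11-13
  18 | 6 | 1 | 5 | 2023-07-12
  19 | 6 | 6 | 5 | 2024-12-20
SELECT c.id, p.name AS product, c.order_date FROM orders c JOIN products p ON c.product_id = p.id WHERE p.price <= 251.5

Execution result:
id | product | order_date
1 | Tablet | 2024-08-05
2 | Monitor | 2022-02-15
3 | Speaker | 2024-10-08
4 | Phone | 2023-08-14
5 | Monitor | 2023-08-05
7 | Printer | 2022-06-07
8 | Speaker | 2024-07-07
9 | Monitor | 2024-11-04
10 | Webcam | 2023-07-25
11 | Monitor | 2024-07-03
12 | Printer | 2023-07-19
13 | Speaker | 2022-06-03
14 | Printer | 2024-08-11
15 | Tablet | 2022-06-19
16 | Phone | 2022-12-17
17 | Phone | 2024-11-13
18 | Headphones | 2023-07-12
19 | Webcam | 2024-12-20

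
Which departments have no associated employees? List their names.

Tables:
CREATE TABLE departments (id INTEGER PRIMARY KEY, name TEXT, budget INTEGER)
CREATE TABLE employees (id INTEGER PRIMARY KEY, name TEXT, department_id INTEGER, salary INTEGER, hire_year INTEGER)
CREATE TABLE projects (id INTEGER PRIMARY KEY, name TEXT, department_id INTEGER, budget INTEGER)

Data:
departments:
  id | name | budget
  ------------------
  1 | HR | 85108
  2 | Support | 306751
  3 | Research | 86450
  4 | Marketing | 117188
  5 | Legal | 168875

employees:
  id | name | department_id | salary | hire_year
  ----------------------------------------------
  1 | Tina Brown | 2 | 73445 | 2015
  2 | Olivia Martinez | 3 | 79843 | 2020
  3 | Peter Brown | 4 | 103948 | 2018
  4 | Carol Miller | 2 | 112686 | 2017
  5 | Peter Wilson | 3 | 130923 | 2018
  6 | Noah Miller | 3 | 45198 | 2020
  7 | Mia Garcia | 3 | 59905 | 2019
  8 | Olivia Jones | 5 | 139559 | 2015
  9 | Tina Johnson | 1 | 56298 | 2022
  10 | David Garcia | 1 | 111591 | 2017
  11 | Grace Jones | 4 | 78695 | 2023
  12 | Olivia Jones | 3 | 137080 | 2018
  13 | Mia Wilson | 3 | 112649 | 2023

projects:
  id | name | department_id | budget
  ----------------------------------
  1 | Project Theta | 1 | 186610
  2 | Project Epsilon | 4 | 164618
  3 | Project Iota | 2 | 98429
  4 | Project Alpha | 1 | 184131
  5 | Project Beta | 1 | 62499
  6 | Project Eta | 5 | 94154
SELECT p.name FROM departments p LEFT JOIN employees c ON c.department_id = p.id WHERE c.id IS NULL

Execution result:
(no rows)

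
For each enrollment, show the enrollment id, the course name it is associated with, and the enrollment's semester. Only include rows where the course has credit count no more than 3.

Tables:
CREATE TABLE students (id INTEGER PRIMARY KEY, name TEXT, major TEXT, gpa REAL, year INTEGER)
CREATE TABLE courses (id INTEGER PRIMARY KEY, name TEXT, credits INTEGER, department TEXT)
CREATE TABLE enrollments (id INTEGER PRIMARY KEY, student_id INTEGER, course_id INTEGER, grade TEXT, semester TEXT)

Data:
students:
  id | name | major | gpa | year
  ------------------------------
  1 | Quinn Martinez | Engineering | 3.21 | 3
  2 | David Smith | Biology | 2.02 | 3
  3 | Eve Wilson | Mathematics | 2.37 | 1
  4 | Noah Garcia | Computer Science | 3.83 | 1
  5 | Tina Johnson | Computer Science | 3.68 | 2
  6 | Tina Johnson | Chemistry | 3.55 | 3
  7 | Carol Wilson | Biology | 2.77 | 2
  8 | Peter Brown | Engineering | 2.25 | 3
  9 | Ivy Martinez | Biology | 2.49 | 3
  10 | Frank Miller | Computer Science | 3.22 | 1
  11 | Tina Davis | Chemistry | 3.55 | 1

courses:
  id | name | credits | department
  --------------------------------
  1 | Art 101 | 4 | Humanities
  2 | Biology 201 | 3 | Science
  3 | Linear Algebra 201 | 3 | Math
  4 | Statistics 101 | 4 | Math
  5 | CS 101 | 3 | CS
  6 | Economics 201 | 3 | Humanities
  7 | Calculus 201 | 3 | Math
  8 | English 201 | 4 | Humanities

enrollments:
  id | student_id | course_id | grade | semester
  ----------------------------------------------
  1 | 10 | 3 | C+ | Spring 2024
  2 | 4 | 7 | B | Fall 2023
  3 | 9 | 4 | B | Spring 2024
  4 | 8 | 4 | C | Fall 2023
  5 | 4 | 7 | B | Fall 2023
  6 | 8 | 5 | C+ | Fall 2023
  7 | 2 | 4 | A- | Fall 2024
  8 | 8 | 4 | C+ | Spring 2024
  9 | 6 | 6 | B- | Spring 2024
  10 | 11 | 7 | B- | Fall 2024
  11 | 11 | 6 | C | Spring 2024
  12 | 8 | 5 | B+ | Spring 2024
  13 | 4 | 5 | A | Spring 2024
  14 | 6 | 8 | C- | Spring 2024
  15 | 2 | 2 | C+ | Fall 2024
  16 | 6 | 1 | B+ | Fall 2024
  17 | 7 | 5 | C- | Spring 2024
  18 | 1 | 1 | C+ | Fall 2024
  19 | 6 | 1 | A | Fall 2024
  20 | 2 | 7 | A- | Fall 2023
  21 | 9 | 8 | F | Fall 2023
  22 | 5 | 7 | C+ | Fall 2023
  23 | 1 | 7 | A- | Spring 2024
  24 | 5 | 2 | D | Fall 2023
SELECT c.id, p.name AS course, c.semester FROM enrollments c JOIN courses p ON c.course_id = p.id WHERE p.credits <= 3

Execution result:
id | course | semester
1 | Linear Algebra 201 | Spring 2024
2 | Calculus 201 | Fall 2023
5 | Calculus 201 | Fall 2023
6 | CS 101 | Fall 2023
9 | Economics 201 | Spring 2024
10 | Calculus 201 | Fall 2024
11 | Economics 201 | Spring 2024
12 | CS 101 | Spring 2024
13 | CS 101 | Spring 2024
15 | Biology 201 | Fall 2024
17 | CS 101 | Spring 2024
20 | Calculus 201 | Fall 2023
22 | Calculus 201 | Fall 2023
23 | Calculus 201 | Spring 2024
24 | Biology 201 | Fall 2023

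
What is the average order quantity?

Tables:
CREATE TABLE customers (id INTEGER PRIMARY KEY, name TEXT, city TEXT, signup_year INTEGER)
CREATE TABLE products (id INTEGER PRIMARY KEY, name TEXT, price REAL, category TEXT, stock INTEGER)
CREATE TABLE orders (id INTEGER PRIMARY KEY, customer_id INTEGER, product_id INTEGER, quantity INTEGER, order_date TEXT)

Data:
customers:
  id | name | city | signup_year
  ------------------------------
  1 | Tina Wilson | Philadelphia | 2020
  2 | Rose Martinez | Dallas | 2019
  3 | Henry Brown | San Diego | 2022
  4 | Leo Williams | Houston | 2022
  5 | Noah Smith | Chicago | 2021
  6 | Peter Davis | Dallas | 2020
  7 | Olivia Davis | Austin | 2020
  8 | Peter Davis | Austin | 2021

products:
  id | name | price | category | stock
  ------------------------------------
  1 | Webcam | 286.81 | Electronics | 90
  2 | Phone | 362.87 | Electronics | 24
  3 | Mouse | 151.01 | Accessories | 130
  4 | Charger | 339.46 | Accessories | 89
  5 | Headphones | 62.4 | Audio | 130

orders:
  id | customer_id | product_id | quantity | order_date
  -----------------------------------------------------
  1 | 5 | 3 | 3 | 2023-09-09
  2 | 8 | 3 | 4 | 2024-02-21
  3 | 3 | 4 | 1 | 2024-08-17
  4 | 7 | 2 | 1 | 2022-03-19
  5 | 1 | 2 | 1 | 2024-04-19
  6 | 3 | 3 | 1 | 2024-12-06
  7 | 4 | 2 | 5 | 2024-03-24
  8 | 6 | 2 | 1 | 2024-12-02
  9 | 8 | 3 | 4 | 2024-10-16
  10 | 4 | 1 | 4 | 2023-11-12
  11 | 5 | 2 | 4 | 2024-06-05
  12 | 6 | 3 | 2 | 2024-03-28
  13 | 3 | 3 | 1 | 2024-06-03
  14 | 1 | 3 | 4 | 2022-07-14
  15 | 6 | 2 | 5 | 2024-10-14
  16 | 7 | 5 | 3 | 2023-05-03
SELECT AVG(quantity) FROM orders

Execution result:
2.75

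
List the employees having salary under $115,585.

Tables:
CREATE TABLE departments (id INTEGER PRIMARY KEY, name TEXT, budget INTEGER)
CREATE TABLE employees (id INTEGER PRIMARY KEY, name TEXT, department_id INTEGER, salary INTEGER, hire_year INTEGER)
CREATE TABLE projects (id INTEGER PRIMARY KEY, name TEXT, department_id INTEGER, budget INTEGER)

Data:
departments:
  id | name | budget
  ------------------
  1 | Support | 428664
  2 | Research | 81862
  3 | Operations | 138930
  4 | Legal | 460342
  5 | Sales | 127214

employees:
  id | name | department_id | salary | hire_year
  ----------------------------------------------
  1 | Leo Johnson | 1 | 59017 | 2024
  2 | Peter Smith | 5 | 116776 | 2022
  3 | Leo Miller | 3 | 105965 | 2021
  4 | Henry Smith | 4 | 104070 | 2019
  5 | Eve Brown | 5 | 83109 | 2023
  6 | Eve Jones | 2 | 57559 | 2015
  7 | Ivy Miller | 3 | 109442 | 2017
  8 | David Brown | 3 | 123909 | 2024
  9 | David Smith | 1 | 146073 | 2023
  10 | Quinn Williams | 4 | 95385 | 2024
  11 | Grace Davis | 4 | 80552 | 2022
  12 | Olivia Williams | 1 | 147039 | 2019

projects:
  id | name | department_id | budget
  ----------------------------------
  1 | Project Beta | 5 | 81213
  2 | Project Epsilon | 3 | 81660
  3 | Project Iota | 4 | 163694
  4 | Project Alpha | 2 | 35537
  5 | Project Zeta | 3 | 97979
SELECT name, salary FROM employees WHERE salary < 115585

Execution result:
name | salary
Leo Johnson | 59017
Leo Miller | 105965
Henry Smith | 104070
Eve Brown | 83109
Eve Jones | 57559
Ivy Miller | 109442
Quinn Williams | 95385
Grace Davis | 80552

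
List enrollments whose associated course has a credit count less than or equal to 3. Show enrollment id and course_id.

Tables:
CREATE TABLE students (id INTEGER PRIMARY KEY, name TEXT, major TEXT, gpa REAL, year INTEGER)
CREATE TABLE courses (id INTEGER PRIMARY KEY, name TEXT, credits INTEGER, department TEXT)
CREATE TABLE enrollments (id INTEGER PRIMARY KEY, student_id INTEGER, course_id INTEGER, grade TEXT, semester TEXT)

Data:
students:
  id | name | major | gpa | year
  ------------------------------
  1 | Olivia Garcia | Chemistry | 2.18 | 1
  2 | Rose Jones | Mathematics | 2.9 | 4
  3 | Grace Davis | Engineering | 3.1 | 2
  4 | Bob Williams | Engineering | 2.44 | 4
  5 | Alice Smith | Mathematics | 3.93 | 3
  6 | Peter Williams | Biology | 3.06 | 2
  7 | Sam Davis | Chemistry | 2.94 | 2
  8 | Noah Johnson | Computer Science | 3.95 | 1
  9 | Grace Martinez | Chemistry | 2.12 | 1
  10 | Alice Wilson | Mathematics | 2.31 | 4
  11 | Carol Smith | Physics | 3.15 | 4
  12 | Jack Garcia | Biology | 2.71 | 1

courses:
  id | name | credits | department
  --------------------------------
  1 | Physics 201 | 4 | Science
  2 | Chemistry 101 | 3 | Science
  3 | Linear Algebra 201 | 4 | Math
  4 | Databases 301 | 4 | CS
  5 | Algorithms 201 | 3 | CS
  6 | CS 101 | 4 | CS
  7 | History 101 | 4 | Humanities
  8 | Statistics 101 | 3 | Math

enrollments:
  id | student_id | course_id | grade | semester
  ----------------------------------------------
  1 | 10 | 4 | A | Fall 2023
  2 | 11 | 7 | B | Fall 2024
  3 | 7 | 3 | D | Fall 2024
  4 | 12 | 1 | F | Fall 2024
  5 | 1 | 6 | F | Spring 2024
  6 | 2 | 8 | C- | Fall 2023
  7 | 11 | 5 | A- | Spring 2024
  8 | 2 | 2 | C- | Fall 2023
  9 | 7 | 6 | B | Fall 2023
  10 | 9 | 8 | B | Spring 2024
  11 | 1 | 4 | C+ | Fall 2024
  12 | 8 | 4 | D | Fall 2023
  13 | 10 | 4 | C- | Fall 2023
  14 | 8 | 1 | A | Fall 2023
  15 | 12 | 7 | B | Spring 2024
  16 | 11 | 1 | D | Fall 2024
SELECT id, course_id FROM enrollments WHERE course_id IN (SELECT id FROM courses WHERE credits <= 3)

Execution result:
id | course_id
6 | 8
7 | 5
8 | 2
10 | 8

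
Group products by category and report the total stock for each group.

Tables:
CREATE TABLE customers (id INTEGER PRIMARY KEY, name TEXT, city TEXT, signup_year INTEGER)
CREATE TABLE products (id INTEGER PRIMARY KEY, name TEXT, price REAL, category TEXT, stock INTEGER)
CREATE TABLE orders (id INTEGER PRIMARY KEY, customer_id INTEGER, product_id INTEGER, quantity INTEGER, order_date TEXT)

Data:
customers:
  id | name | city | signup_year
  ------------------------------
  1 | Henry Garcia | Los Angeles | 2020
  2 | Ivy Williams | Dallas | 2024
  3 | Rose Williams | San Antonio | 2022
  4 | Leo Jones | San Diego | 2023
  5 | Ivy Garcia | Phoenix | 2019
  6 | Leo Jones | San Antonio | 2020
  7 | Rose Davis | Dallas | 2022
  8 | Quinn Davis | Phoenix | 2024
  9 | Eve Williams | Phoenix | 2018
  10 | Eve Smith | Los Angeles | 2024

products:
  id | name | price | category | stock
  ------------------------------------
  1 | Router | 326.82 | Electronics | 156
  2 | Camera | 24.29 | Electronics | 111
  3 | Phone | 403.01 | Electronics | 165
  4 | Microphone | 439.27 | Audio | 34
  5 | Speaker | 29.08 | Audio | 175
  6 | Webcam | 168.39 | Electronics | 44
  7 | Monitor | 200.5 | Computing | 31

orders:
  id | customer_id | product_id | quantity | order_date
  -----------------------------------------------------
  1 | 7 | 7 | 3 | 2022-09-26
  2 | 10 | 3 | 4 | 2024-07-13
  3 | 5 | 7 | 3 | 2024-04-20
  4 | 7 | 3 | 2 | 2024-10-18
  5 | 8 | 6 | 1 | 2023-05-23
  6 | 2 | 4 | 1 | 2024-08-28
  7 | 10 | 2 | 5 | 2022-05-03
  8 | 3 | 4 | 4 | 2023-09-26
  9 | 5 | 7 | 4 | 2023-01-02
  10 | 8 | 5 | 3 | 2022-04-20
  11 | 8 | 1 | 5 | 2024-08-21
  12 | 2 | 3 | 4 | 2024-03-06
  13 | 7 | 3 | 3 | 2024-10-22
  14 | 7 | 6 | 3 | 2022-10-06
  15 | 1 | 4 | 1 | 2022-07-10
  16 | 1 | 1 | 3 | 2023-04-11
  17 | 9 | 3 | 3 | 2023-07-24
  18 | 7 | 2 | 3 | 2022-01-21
SELECT category, SUM(stock) AS sum_stock FROM products GROUP BY category

Execution result:
category | sum_stock
Audio | 209
Computing | 31
Electronics | 476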